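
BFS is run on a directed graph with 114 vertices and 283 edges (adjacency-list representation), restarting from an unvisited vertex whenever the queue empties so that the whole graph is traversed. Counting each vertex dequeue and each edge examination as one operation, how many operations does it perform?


A full BFS traversal dequeues each vertex exactly once and examines each directed edge exactly once.
V = 114 (vertex processing cost)
E = 283 (edge examination cost)
Total operations proportional to V + E = 114 + 283 = 397


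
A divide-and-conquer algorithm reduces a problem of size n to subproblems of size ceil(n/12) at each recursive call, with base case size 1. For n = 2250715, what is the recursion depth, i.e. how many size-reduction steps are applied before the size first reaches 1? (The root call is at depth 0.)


Each step divides the size by 12 (rounding up); after k steps the size is ceil(n/12^k), which equals 1 exactly when 12^k >= n.
So the depth is the smallest k with 12^k >= 2250715, i.e. ceil(log_12(2250715)).
12^5 = 248832 < 2250715 <= 2985984 = 12^6
Recursion depth = 6


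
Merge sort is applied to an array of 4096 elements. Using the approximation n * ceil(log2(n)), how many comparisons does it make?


Merge sort divides the array into halves recursively.
Number of levels = ceil(log2(4096)) = 12
At each level, approximately n = 4096 comparisons are needed for merging.
Total comparisons ~ n * ceil(log2(n)) = 4096 * 12 = 49152


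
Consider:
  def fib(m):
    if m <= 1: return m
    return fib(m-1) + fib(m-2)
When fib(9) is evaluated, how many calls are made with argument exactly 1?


Let N(m) = number of times fib(m) is called while evaluating fib(9).
N(9) = 1 (the initial call).
N(8) = 1 (only fib(9) calls it).
For 1 <= m <= 7: fib(m) is called by fib(m+1) and fib(m+2), so
  N(m) = N(m+1) + N(m+2).
fib(0) is called only by fib(2), so N(0) = N(2).
Walk down from m=9:
  N(9)=1, N(8)=1, N(7)=2, N(6)=3, N(5)=5, N(4)=8, N(3)=13, N(2)=21, N(1)=34
N(1) = 34


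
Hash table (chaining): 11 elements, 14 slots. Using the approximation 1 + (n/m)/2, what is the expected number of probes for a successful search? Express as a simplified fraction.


Computing expected probes:
alpha = 11/14
= 1 + alpha/2
= 1 + 11/(2*14)
= (2*14 + 11) / (2*14)
= 39/28


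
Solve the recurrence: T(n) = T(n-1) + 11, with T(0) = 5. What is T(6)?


Unrolling the recurrence:
T(6) = T(5) + 11
       = T(4) + 11 + 11
       = T(3) + 11*3
       ...
       = T(0) + 11*6
       = 5 + 66 = 71


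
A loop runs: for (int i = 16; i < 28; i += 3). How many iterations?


Loop starts at i = 16, increments by 3, stops when i >= 28.
Number of iterations = ceil((28 - 16) / 3)
= ceil(12 / 3)
= 4


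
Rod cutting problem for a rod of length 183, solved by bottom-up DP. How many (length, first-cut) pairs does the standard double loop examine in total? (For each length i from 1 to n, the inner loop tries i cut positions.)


For each subproblem length i = 1..183, the inner loop considers i possible first cuts.
Total = 1 + 2 + ... + 183
= 183*(183+1)/2
= 183*184/2 = 16836


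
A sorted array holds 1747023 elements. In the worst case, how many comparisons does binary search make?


Halving sequence: 1747023 -> 873511 -> 436755 -> 218377 -> 109188 -> 54594 -> 27297 -> 13648 -> 6824 -> 3412 -> 1706 -> 853 -> 426 -> 213 -> 106 -> 53 -> 26 -> 13 -> 6 -> 3 -> 1
Number of halvings = 20
Max comparisons = 20 + 1 = 21


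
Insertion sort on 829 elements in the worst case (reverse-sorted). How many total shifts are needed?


In the worst case (reverse-sorted), each element shifts past all previous:
  Element 1: 1 shifts
  Element 2: 2 shifts
  Element 3: 3 shifts
  Element 4: 4 shifts
  Element 5: 5 shifts
  ...
  Element 828: 828 shifts
Total = 1 + 2 + ... + 828
= 829*(829-1)/2 = 343206


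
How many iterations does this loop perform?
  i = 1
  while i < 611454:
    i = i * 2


The loop variable doubles each iteration:
i = 1 -> 2 -> 4 -> 8 -> 16 -> 32 -> 64 -> 128 -> 256 -> 512 -> 1024 -> 2048 -> 4096 -> 8192 -> 16384 -> 32768 -> 65536 -> 131072 -> 262144 -> 524288 -> 1048576 (stop, 1048576 >= 611454)
Number of doublings = ceil(log2(611454)) = 20


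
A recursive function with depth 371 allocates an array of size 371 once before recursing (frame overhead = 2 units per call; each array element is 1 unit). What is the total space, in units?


Array allocation: 371 units (allocated once)
Stack frames: 371 deep * 2 per frame = 742 units
Total = 371 + 742 = 1113


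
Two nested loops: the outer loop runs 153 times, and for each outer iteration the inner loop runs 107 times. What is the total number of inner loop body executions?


Outer loop: 153 iterations
Inner loop: 107 iterations per outer iteration
Total = 153 * 107 = 16371


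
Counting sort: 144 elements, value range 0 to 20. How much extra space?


n = 144 (output array)
k = 21 (count array for 21 distinct values)
Extra space = 144 + 21 = 165


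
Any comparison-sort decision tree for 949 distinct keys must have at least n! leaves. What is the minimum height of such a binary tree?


A binary decision tree of height h has at most 2^h leaves and needs at least n! of them, so h >= ceil(log2(n!)).
949! is far too large to multiply out, so use Stirling's series:
  ln(n!) ~ n ln n - n + (1/2) ln(2 pi n) + 1/(12n)  (error below 1/(360 n^3), negligible here)
  ln(949) = 6.8554088
  n ln n = 949 * 6.8554088 = 6505.7830
  (1/2) ln(2 pi * 949) = (1/2) ln(5962.7429) = 4.3466
  1/(12*949) = 0.0001
  ln(949!) ~ 6505.7830 - 949 + 4.3466 + 0.0001 = 5561.1297
Convert to base 2: log2(949!) = 5561.1297 / ln 2 = 5561.1297 / 0.69314718 = 8023.0142
ceil(8023.0142) = 8024


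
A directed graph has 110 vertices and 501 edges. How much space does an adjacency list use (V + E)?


Adjacency list: one list head per vertex + one entry per edge
Vertex heads: 110
Edge entries: 501
Total = 110 + 501 = 611


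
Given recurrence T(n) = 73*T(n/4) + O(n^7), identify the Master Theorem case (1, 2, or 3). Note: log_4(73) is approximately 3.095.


Master Theorem parameters: a=73, b=4, c=7
log_b(a) = 3.095
Compare b^c with a: 4^7 = 16384 > 73, so c > log_b(a).
Comparing c=7 vs log_b(a)=3.095:
7 > 3.095 => Case 3
Result: T(n) = O(n^7)
Master Theorem case = 3


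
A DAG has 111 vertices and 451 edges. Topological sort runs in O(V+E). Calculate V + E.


V = 111 (vertex processing)
E = 451 (edge processing)
V + E = 111 + 451 = 562


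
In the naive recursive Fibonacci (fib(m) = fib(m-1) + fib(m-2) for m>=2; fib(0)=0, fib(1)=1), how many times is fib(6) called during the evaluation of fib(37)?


Let N(m) = number of times fib(m) is called while evaluating fib(37).
N(37) = 1 (the initial call).
N(36) = 1 (only fib(37) calls it).
For 1 <= m <= 35: fib(m) is called by fib(m+1) and fib(m+2), so
  N(m) = N(m+1) + N(m+2).
fib(0) is called only by fib(2), so N(0) = N(2).
Walk down from m=37:
  N(37)=1, N(36)=1, N(35)=2, N(34)=3, N(33)=5, N(32)=8, N(31)=13, N(30)=21, N(29)=34, N(28)=55, N(27)=89, N(26)=144, N(25)=233, N(24)=377, N(23)=610, N(22)=987, N(21)=1597, N(20)=2584, N(19)=4181, N(18)=6765, N(17)=10946, N(16)=17711, N(15)=28657, N(14)=46368, N(13)=75025, N(12)=121393, N(11)=196418, N(10)=317811, N(9)=514229, N(8)=832040, N(7)=1346269, N(6)=2178309
N(6) = 2178309


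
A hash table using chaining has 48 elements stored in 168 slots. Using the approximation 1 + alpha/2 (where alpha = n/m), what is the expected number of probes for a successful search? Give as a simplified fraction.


Load factor alpha = n/m = 48/168
Expected probes = 1 + alpha/2 = 1 + 48/(2*168)
= 1 + 48/336
= 336/336 + 48/336
= 384/336
Simplify: 8/7


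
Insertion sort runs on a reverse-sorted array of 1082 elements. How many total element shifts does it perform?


Sum of shifts = 1 + 2 + 3 + ... + 1081
= 1082 * 1081 / 2
= 1169642 / 2
= 584821


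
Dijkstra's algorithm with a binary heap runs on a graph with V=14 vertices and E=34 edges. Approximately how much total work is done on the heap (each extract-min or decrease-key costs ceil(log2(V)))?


Dijkstra with a binary heap: each vertex is extracted once, each edge may relax once.
Each heap operation costs O(log V).
V + E = 14 + 34 = 48
ceil(log2(14)) = 4 (since 2^3 = 8 < 14 <= 16 = 2^4)
Total heap work = (V+E) * ceil(log2(V)) = 48 * 4 = 192


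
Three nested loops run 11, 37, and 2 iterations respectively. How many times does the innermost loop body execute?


Loop 1 (outermost): 11 iterations
Loop 2 (middle): 37 iterations per outer
Loop 3 (innermost): 2 iterations per middle
Total = 11 * 37 * 2 = 814


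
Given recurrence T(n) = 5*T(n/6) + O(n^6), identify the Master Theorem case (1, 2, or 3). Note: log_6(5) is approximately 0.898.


Master Theorem parameters: a=5, b=6, c=6
log_b(a) = 0.898
Compare b^c with a: 6^6 = 46656 > 5, so c > log_b(a).
Comparing c=6 vs log_b(a)=0.898:
6 > 0.898 => Case 3
Result: T(n) = O(n^6)
Master Theorem case = 3


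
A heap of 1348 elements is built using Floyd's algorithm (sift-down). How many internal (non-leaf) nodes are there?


Leaf nodes occupy roughly half the array.
Sift-down is called for each internal node, starting from the last one.
Internal nodes = floor(n/2) = floor(1348/2) = 674


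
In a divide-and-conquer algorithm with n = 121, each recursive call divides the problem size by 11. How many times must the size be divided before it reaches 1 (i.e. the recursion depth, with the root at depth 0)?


Number of divisions = log_11(121)
Sizes: 121 -> 11 -> 1 (2 divisions)
Recursion depth = 2


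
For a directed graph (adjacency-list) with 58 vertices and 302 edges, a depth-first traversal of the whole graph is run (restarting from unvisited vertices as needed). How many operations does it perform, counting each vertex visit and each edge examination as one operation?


A full DFS traversal visits each vertex once and examines each edge once.
V = 58
E = 302
Sum = 58 + 302 = 360


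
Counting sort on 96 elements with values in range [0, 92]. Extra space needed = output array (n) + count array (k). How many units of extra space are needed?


Output array size: 96 (to store sorted result)
Count array size: 93 (one slot per possible value, range 0 to 92)
Total extra space = 96 + 93 = 189


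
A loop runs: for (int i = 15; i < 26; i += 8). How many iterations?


Loop starts at i = 15, increments by 8, stops when i >= 26.
Number of iterations = ceil((26 - 15) / 8)
= ceil(11 / 8)
= 2


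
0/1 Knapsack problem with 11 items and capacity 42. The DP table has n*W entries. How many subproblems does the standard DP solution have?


The DP table is indexed by (item, capacity).
Rows: 11 items
Columns: 42 capacity values (1 to W)
Total subproblems = 11 * 42 = 462


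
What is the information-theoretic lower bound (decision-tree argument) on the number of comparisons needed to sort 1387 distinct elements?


A binary decision tree of height h has at most 2^h leaves and needs at least n! of them, so h >= ceil(log2(n!)).
1387! is far too large to multiply out, so use Stirling's series:
  ln(n!) ~ n ln n - n + (1/2) ln(2 pi n) + 1/(12n)  (error below 1/(360 n^3), negligible here)
  ln(1387) = 7.2348984
  n ln n = 1387 * 7.2348984 = 10034.8041
  (1/2) ln(2 pi * 1387) = (1/2) ln(8714.7780) = 4.5364
  1/(12*1387) = 0.0001
  ln(1387!) ~ 10034.8041 - 1387 + 4.5364 + 0.0001 = 8652.3406
Convert to base 2: log2(1387!) = 8652.3406 / ln 2 = 8652.3406 / 0.69314718 = 12482.6889
ceil(12482.6889) = 12483


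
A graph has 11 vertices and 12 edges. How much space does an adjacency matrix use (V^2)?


Adjacency matrix: V x V grid of entries
Space = V^2 = 11^2 = 11 * 11 = 121


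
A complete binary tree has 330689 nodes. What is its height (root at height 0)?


In a complete binary tree, level k holds nodes 2^k .. 2^(k+1)-1 (1-indexed).
Height = floor(log2(n)) = floor(log2(330689)) = 18
Check: 2^18 = 262144 <= 330689 < 524288 = 2^19


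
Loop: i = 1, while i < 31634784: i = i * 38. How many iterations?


i multiplies by 38 each step:
i = 1 -> 38 -> 1444 -> 54872 -> 2085136 -> 79235168 (stop)
Iterations = ceil(log_38(31634784)) = 5


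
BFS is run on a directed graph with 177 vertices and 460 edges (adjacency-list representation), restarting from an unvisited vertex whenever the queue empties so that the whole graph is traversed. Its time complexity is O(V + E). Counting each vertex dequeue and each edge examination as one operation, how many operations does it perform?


A full BFS traversal dequeues each vertex exactly once and examines each directed edge exactly once.
V = 177 (vertex processing cost)
E = 460 (edge examination cost)
Total operations proportional to V + E = 177 + 460 = 637


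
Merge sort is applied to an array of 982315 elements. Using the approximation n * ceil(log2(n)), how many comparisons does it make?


Merge sort divides the array into halves recursively.
Number of levels = ceil(log2(982315)) = 20
At each level, approximately n = 982315 comparisons are needed for merging.
Total comparisons ~ n * ceil(log2(n)) = 982315 * 20 = 19646300


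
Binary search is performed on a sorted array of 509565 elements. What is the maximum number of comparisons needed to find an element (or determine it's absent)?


Binary search halves the search space each comparison:
  Step 1: search space = 509565 -> 254782
  Step 2: search space = 254782 -> 127391
  Step 3: search space = 127391 -> 63695
  Step 4: search space = 63695 -> 31847
  Step 5: search space = 31847 -> 15923
  Step 6: search space = 15923 -> 7961
  Step 7: search space = 7961 -> 3980
  Step 8: search space = 3980 -> 1990
  Step 9: search space = 1990 -> 995
  Step 10: search space = 995 -> 497
  Step 11: search space = 497 -> 248
  Step 12: search space = 248 -> 124
  Step 13: search space = 124 -> 62
  Step 14: search space = 62 -> 31
  Step 15: search space = 31 -> 15
  Step 16: search space = 15 -> 7
  Step 17: search space = 7 -> 3
  Step 18: search space = 3 -> 1
  Step 19: search space = 1 (final check)
Maximum comparisons = floor(log2(509565)) + 1 = 18 + 1 = 19


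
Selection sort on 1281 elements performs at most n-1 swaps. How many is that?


Each of the 1280 passes places one element in its final position.
Pass 1: swap minimum into position 0
Pass 2: swap minimum of remaining into position 1
...
Pass 1280: last two elements, one swap
Maximum swaps = 1281 - 1 = 1280


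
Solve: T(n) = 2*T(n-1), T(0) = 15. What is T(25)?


Unrolling:
T(25) = 2*T(24) = 2^2*T(23) = ... = 2^25*T(0)
= 2^25 * 15
= 33554432 * 15 = 503316480


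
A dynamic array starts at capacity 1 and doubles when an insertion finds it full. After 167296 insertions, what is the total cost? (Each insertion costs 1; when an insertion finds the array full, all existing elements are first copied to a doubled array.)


Insertion cost: 167296 (one per element)
Resizes occur just before inserting elements 2, 3, 5, 9, ...
Elements copied at each resize: 1 + 2 + 4 + 8 + 16 + 32 + 64 + 128 + 256 + 512 + 1024 + 2048 + 4096 + 8192 + 16384 + 32768 + 65536 + 131072
Sum of copies = 262143 (geometric series: 2^k - 1)
Total = 167296 + 262143 = 429439


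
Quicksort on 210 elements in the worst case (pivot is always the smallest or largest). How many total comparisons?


In the worst case, each partition step picks the worst pivot:
  Partition 1: 209 comparisons (n-1 elements to compare)
  Partition 2: 208 comparisons
  Partition 3: 207 comparisons
  Partition 4: 206 comparisons
  Partition 5: 205 comparisons
  ...
  Last partition: 0 comparisons
Total = (n-1) + (n-2) + ... + 1 + 0 = n*(n-1)/2
= 210*209/2 = 21945


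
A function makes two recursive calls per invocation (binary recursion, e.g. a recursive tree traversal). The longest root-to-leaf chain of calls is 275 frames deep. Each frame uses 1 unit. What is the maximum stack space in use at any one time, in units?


Binary recursion: the two calls run one after the other, so only one root-to-leaf chain of frames is on the stack at a time.
Maximum depth (longest chain) = 275 frames
Each frame = 1 unit
Max stack space = 275 * 1 = 275


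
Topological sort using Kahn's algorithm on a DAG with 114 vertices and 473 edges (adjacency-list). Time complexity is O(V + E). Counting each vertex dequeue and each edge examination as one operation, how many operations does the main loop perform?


Kahn's algorithm:
  1. Compute in-degrees: O(V + E)
  2. Process queue: each vertex dequeued once (O(V))
     each edge examined once (O(E))
Total = V + E = 114 + 473 = 587


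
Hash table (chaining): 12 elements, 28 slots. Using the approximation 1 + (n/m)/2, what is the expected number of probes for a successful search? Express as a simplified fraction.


Computing expected probes:
alpha = 12/28
= 1 + alpha/2
= 1 + 12/(2*28)
= (2*28 + 12) / (2*28)
= 68/56 = 17/14


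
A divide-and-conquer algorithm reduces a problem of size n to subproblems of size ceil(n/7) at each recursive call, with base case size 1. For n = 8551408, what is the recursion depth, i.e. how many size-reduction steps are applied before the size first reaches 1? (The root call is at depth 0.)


Each step divides the size by 7 (rounding up); after k steps the size is ceil(n/7^k), which equals 1 exactly when 7^k >= n.
So the depth is the smallest k with 7^k >= 8551408, i.e. ceil(log_7(8551408)).
7^8 = 5764801 < 8551408 <= 40353607 = 7^9
Recursion depth = 9


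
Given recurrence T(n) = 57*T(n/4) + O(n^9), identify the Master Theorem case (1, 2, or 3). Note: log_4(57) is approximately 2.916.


Master Theorem parameters: a=57, b=4, c=9
log_b(a) = 2.916
Compare b^c with a: 4^9 = 262144 > 57, so c > log_b(a).
Comparing c=9 vs log_b(a)=2.916:
9 > 2.916 => Case 3
Result: T(n) = O(n^9)
Master Theorem case = 3


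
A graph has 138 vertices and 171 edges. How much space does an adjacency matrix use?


Adjacency matrix: V x V grid of entries
Space = V^2 = 138^2 = 138 * 138 = 19044


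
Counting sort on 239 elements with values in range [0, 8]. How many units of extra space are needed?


Output array size: 239 (to store sorted result)
Count array size: 9 (one slot per possible value, range 0 to 8)
Total extra space = 239 + 9 = 248


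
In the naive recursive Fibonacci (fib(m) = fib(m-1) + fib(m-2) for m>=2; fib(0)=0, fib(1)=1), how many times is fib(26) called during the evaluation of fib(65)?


Let N(m) = number of times fib(m) is called while evaluating fib(65).
N(65) = 1 (the initial call).
N(64) = 1 (only fib(65) calls it).
For 1 <= m <= 63: fib(m) is called by fib(m+1) and fib(m+2), so
  N(m) = N(m+1) + N(m+2).
fib(0) is called only by fib(2), so N(0) = N(2).
Walk down from m=65:
  N(65)=1, N(64)=1, N(63)=2, N(62)=3, N(61)=5, N(60)=8, N(59)=13, N(58)=21, N(57)=34, N(56)=55, N(55)=89, N(54)=144, N(53)=233, N(52)=377, N(51)=610, N(50)=987, N(49)=1597, N(48)=2584, N(47)=4181, N(46)=6765, N(45)=10946, N(44)=17711, N(43)=28657, N(42)=46368, N(41)=75025, N(40)=121393, N(39)=196418, N(38)=317811, N(37)=514229, N(36)=832040, N(35)=1346269, N(34)=2178309, N(33)=3524578, N(32)=5702887, N(31)=9227465, N(30)=14930352, N(29)=24157817, N(28)=39088169, N(27)=63245986, N(26)=102334155
N(26) = 102334155


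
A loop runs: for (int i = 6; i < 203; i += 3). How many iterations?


Loop starts at i = 6, increments by 3, stops when i >= 203.
Number of iterations = ceil((203 - 6) / 3)
= ceil(197 / 3)
= 66


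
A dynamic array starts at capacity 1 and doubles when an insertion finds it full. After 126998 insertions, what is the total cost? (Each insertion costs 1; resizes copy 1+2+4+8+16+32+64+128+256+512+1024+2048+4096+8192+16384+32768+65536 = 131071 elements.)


Insertion cost: 126998 (one per element)
Resizes occur just before inserting elements 2, 3, 5, 9, ...
Elements copied at each resize: 1 + 2 + 4 + 8 + 16 + 32 + 64 + 128 + 256 + 512 + 1024 + 2048 + 4096 + 8192 + 16384 + 32768 + 65536
Sum of copies = 131071 (geometric series: 2^k - 1)
Total = 126998 + 131071 = 258069


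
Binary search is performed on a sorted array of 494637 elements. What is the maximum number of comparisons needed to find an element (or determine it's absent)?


Binary search halves the search space each comparison:
  Step 1: search space = 494637 -> 247318
  Step 2: search space = 247318 -> 123659
  Step 3: search space = 123659 -> 61829
  Step 4: search space = 61829 -> 30914
  Step 5: search space = 30914 -> 15457
  Step 6: search space = 15457 -> 7728
  Step 7: search space = 7728 -> 3864
  Step 8: search space = 3864 -> 1932
  Step 9: search space = 1932 -> 966
  Step 10: search space = 966 -> 483
  Step 11: search space = 483 -> 241
  Step 12: search space = 241 -> 120
  Step 13: search space = 120 -> 60
  Step 14: search space = 60 -> 30
  Step 15: search space = 30 -> 15
  Step 16: search space = 15 -> 7
  Step 17: search space = 7 -> 3
  Step 18: search space = 3 -> 1
  Step 19: search space = 1 (final check)
Maximum comparisons = floor(log2(494637)) + 1 = 18 + 1 = 19


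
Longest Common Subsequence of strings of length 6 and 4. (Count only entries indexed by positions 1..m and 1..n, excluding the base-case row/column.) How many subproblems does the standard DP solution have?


DP table indexed by positions in both strings.
First string: 6 positions
Second string: 4 positions
Total = 6 * 4 = 24


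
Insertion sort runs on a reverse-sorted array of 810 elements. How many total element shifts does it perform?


Sum of shifts = 1 + 2 + 3 + ... + 809
= 810 * 809 / 2
= 655290 / 2
= 327645


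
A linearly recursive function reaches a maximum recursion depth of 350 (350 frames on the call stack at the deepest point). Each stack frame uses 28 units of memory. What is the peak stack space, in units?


Maximum recursion depth = 350 frames
Memory per frame = 28 units
Total stack space = depth * frame_size
= 350 * 28 = 9800


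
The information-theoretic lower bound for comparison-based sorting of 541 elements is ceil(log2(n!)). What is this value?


A binary decision tree of height h has at most 2^h leaves and needs at least n! of them, so h >= ceil(log2(n!)).
541! is far too large to multiply out, so use Stirling's series:
  ln(n!) ~ n ln n - n + (1/2) ln(2 pi n) + 1/(12n)  (error below 1/(360 n^3), negligible here)
  ln(541) = 6.2934193
  n ln n = 541 * 6.2934193 = 3404.7398
  (1/2) ln(2 pi * 541) = (1/2) ln(3399.2033) = 4.0656
  1/(12*541) = 0.0002
  ln(541!) ~ 3404.7398 - 541 + 4.0656 + 0.0002 = 2867.8056
Convert to base 2: log2(541!) = 2867.8056 / ln 2 = 2867.8056 / 0.69314718 = 4137.3689
ceil(4137.3689) = 4138


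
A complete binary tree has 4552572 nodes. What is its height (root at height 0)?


In a complete binary tree, level k holds nodes 2^k .. 2^(k+1)-1 (1-indexed).
Height = floor(log2(n)) = floor(log2(4552572)) = 22
Check: 2^22 = 4194304 <= 4552572 < 8388608 = 2^23


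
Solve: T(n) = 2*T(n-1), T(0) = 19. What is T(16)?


Unrolling:
T(16) = 2*T(15) = 2^2*T(14) = ... = 2^16*T(0)
= 2^16 * 19
= 65536 * 19 = 1245184


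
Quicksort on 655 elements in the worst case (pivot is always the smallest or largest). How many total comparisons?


In the worst case, each partition step picks the worst pivot:
  Partition 1: 654 comparisons (n-1 elements to compare)
  Partition 2: 653 comparisons
  Partition 3: 652 comparisons
  Partition 4: 651 comparisons
  Partition 5: 650 comparisons
  ...
  Last partition: 0 comparisons
Total = (n-1) + (n-2) + ... + 1 + 0 = n*(n-1)/2
= 655*654/2 = 214185


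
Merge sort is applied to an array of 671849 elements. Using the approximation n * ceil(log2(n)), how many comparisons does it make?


Merge sort divides the array into halves recursively.
Number of levels = ceil(log2(671849)) = 20
At each level, approximately n = 671849 comparisons are needed for merging.
Total comparisons ~ n * ceil(log2(n)) = 671849 * 20 = 13436980


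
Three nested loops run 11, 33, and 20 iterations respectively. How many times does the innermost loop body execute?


Loop 1 (outermost): 11 iterations
Loop 2 (middle): 33 iterations per outer
Loop 3 (innermost): 20 iterations per middle
Total = 11 * 33 * 20 = 7260


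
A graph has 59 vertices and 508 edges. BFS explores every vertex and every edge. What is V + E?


A full BFS traversal dequeues each vertex once and examines each edge once.
Vertex visits: 59
Edge visits: 508
V + E = 59 + 508 = 567


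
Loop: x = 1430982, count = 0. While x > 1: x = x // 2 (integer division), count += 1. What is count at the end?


The variable x halves each step:
x = 1430982 -> 715491 -> 357745 -> 178872 -> 89436 -> 44718 -> 22359 -> 11179 -> 5589 -> 2794 -> 1397 -> 698 -> 349 -> 174 -> 87 -> 43 -> 21 -> 10 -> 5 -> 2 -> 1
Number of halvings = floor(log2(1430982)) = 20


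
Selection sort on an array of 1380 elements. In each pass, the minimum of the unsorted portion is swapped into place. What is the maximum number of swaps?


Selection sort performs one swap per pass:
  Pass 1: find min in positions 0 to 1379, swap with position 0
  Pass 2: find min in positions 1 to 1379, swap with position 1
  Pass 3: find min in positions 2 to 1379, swap with position 2
  Pass 4: find min in positions 3 to 1379, swap with position 3
  Pass 5: find min in positions 4 to 1379, swap with position 4
  ... (1374 more passes)
Total passes (and swaps) = n - 1 = 1380 - 1 = 1379


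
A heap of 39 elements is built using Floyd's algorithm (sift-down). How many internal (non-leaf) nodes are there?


Leaf nodes occupy roughly half the array.
Sift-down is called for each internal node, starting from the last one.
Internal nodes = floor(n/2) = floor(39/2) = 19


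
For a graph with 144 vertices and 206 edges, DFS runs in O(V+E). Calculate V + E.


A full DFS traversal visits each vertex once and examines each edge once.
V = 144
E = 206
Sum = 144 + 206 = 350


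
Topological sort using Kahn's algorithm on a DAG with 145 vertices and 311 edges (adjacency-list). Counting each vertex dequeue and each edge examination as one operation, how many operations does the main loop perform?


Kahn's algorithm:
  1. Compute in-degrees: O(V + E)
  2. Process queue: each vertex dequeued once (O(V))
     each edge examined once (O(E))
Total = V + E = 145 + 311 = 456


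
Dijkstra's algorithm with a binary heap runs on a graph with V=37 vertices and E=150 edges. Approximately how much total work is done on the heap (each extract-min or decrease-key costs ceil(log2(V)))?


Dijkstra with a binary heap: each vertex is extracted once, each edge may relax once.
Each heap operation costs O(log V).
V + E = 37 + 150 = 187
ceil(log2(37)) = 6 (since 2^5 = 32 < 37 <= 64 = 2^6)
Total heap work = (V+E) * ceil(log2(V)) = 187 * 6 = 1122


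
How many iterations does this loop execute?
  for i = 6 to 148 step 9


The loop variable i takes values starting at 6 and increments by 9 each iteration.
Sequence: i = 6, 15, 24, 33, 42, 51, 60, 69, 78, ...
The upper bound 148 is inclusive, so the count is floor((last - first) / step) + 1:
floor((148 - 6) / 9) + 1 = floor(142/9) + 1 = 15 + 1 = 16


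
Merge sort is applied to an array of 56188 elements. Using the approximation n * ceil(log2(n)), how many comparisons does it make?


Merge sort divides the array into halves recursively.
Number of levels = ceil(log2(56188)) = 16
At each level, approximately n = 56188 comparisons are needed for merging.
Total comparisons ~ n * ceil(log2(n)) = 56188 * 16 = 899008


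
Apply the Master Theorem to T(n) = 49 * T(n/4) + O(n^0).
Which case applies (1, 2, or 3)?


The Master Theorem: T(n) = a*T(n/b) + O(n^c)
  a = 49, b = 4, c = 0
log_b(a) = log_4(49) ~ 2.807
Compare b^c with a: 4^0 = 1 < 49, so c < log_b(a).
Since c < log_b(a), Case 1 applies.
T(n) = O(n^(log_4 49)) ~ O(n^2.807)
Master Theorem case = 1


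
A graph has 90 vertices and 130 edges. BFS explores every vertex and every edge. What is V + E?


A full BFS traversal dequeues each vertex once and examines each edge once.
Vertex visits: 90
Edge visits: 130
V + E = 90 + 130 = 220


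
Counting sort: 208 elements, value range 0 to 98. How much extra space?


n = 208 (output array)
k = 99 (count array for 99 distinct values)
Extra space = 208 + 99 = 307


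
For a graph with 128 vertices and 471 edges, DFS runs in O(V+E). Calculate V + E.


A full DFS traversal visits each vertex once and examines each edge once.
V = 128
E = 471
Sum = 128 + 471 = 599


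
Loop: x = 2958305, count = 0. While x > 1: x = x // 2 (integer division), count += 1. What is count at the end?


The variable x halves each step:
x = 2958305 -> 1479152 -> 739576 -> 369788 -> 184894 -> 92447 -> 46223 -> 23111 -> 11555 -> 5777 -> 2888 -> 1444 -> 722 -> 361 -> 180 -> 90 -> 45 -> 22 -> 11 -> 5 -> 2 -> 1
Number of halvings = floor(log2(2958305)) = 21


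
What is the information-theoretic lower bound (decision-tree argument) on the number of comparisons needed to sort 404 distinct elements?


A binary decision tree of height h has at most 2^h leaves and needs at least n! of them, so h >= ceil(log2(n!)).
404! is far too large to multiply out, so use Stirling's series:
  ln(n!) ~ n ln n - n + (1/2) ln(2 pi n) + 1/(12n)  (error below 1/(360 n^3), negligible here)
  ln(404) = 6.0014149
  n ln n = 404 * 6.0014149 = 2424.5716
  (1/2) ln(2 pi * 404) = (1/2) ln(2538.4069) = 3.9196
  1/(12*404) = 0.0002
  ln(404!) ~ 2424.5716 - 404 + 3.9196 + 0.0002 = 2024.4914
Convert to base 2: log2(404!) = 2024.4914 / ln 2 = 2024.4914 / 0.69314718 = 2920.7237
ceil(2920.7237) = 2921


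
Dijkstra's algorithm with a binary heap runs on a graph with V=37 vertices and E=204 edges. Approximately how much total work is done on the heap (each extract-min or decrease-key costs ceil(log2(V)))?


Dijkstra with a binary heap: each vertex is extracted once, each edge may relax once.
Each heap operation costs O(log V).
V + E = 37 + 204 = 241
ceil(log2(37)) = 6 (since 2^5 = 32 < 37 <= 64 = 2^6)
Total heap work = (V+E) * ceil(log2(V)) = 241 * 6 = 1446


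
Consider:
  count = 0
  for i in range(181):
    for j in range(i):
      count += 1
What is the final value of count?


For each i, the inner loop runs i times:
  i=0: inner runs 0 times
  i=1: inner runs 1 time
  i=2: inner runs 2 times
  i=3: inner runs 3 times
  i=4: inner runs 4 times
  i=5: inner runs 5 times
  i=6: inner runs 6 times
  i=7: inner runs 7 times
  ...
Total = 0 + 1 + 2 + ... + 180 = 181*(181-1)/2 = 16290


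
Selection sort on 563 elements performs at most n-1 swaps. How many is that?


Each of the 562 passes places one element in its final position.
Pass 1: swap minimum into position 0
Pass 2: swap minimum of remaining into position 1
...
Pass 562: last two elements, one swap
Maximum swaps = 563 - 1 = 562


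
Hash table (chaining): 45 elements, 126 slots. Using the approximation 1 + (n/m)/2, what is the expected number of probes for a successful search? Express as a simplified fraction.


Computing expected probes:
alpha = 45/126
= 1 + alpha/2
= 1 + 45/(2*126)
= (2*126 + 45) / (2*126)
= 297/252 = 33/28


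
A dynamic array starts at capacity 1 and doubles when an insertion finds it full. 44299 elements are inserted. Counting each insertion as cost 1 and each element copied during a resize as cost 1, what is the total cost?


n = 44299
Insertion costs: 44299
Resizes copy 1, 2, 4, ... up to the largest power of 2 that is <= n-1 = 44298, i.e. 32768.
Copy costs = 1 + 2 + 4 + 8 + 16 + 32 + 64 + 128 + 256 + 512 + 1024 + 2048 + 4096 + 8192 + 16384 + 32768 = 65535
Total = 44299 + 65535 = 109834


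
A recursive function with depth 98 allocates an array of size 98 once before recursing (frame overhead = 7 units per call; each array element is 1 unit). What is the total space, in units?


Array allocation: 98 units (allocated once)
Stack frames: 98 deep * 7 per frame = 686 units
Total = 98 + 686 = 784


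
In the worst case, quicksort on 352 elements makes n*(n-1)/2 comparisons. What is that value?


Sum of comparisons per partition:
351 + 350 + ... + 1 + 0
= 352 * (352 - 1) / 2
= 352 * 351 / 2
= 61776


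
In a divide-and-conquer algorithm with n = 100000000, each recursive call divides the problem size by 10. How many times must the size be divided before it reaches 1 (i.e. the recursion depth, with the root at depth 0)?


Number of divisions = log_10(100000000)
Sizes: 100000000 -> 10000000 -> 1000000 -> 100000 -> 10000 -> 1000 -> 100 -> 10 -> 1 (8 divisions)
Recursion depth = 8


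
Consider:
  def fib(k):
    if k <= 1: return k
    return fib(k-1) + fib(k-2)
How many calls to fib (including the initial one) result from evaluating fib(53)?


Let C(m) = total calls to evaluate fib(m). Then C(0)=C(1)=1, and
C(m) = 1 + C(m-1) + C(m-2) for m >= 2.
Build the table (each entry = 1 + previous two):
  C(0) = 1
  C(1) = 1
  C(2) = 1 + 1 + 1 = 3
  C(3) = 1 + 3 + 1 = 5
  C(4) = 1 + 5 + 3 = 9
  C(5) = 1 + 9 + 5 = 15
  C(6) = 1 + 15 + 9 = 25
  C(7) = 1 + 25 + 15 = 41
  C(8) = 1 + 41 + 25 = 67
  C(9) = 1 + 67 + 41 = 109
  C(10) = 1 + 109 + 67 = 177
  C(11) = 1 + 177 + 109 = 287
  C(12) = 1 + 287 + 177 = 465
  C(13) = 1 + 465 + 287 = 753
  C(14) = 1 + 753 + 465 = 1219
  C(15) = 1 + 1219 + 753 = 1973
  C(16) = 1 + 1973 + 1219 = 3193
  C(17) = 1 + 3193 + 1973 = 5167
  C(18) = 1 + 5167 + 3193 = 8361
  C(19) = 1 + 8361 + 5167 = 13529
  C(20) = 1 + 13529 + 8361 = 21891
  C(21) = 1 + 21891 + 13529 = 35421
  C(22) = 1 + 35421 + 21891 = 57313
  C(23) = 1 + 57313 + 35421 = 92735
  C(24) = 1 + 92735 + 57313 = 150049
  C(25) = 1 + 150049 + 92735 = 242785
  C(26) = 1 + 242785 + 150049 = 392835
  C(27) = 1 + 392835 + 242785 = 635621
  C(28) = 1 + 635621 + 392835 = 1028457
  C(29) = 1 + 1028457 + 635621 = 1664079
  C(30) = 1 + 1664079 + 1028457 = 2692537
  C(31) = 1 + 2692537 + 1664079 = 4356617
  C(32) = 1 + 4356617 + 2692537 = 7049155
  C(33) = 1 + 7049155 + 4356617 = 11405773
  C(34) = 1 + 11405773 + 7049155 = 18454929
  C(35) = 1 + 18454929 + 11405773 = 29860703
  C(36) = 1 + 29860703 + 18454929 = 48315633
  C(37) = 1 + 48315633 + 29860703 = 78176337
  C(38) = 1 + 78176337 + 48315633 = 126491971
  C(39) = 1 + 126491971 + 78176337 = 204668309
  C(40) = 1 + 204668309 + 126491971 = 331160281
  C(41) = 1 + 331160281 + 204668309 = 535828591
  C(42) = 1 + 535828591 + 331160281 = 866988873
  C(43) = 1 + 866988873 + 535828591 = 1402817465
  C(44) = 1 + 1402817465 + 866988873 = 2269806339
  C(45) = 1 + 2269806339 + 1402817465 = 3672623805
  C(46) = 1 + 3672623805 + 2269806339 = 5942430145
  C(47) = 1 + 5942430145 + 3672623805 = 9615053951
  C(48) = 1 + 9615053951 + 5942430145 = 15557484097
  C(49) = 1 + 15557484097 + 9615053951 = 25172538049
  C(50) = 1 + 25172538049 + 15557484097 = 40730022147
  C(51) = 1 + 40730022147 + 25172538049 = 65902560197
  C(52) = 1 + 65902560197 + 40730022147 = 106632582345
  C(53) = 1 + 106632582345 + 65902560197 = 172535142543
Total calls for fib(53) = 172535142543


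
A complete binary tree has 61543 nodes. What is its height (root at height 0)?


In a complete binary tree, level k holds nodes 2^k .. 2^(k+1)-1 (1-indexed).
Height = floor(log2(n)) = floor(log2(61543)) = 15
Check: 2^15 = 32768 <= 61543 < 65536 = 2^16


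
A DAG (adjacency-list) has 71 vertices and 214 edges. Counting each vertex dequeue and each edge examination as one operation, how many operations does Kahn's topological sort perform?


V = 71 (vertex processing)
E = 214 (edge processing)
V + E = 71 + 214 = 285


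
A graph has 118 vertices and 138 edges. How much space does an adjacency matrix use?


Adjacency matrix: V x V grid of entries
Space = V^2 = 118^2 = 118 * 118 = 13924


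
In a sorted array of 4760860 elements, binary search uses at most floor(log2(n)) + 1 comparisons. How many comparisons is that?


Halving sequence: 4760860 -> 2380430 -> 1190215 -> 595107 -> 297553 -> 148776 -> 74388 -> 37194 -> 18597 -> 9298 -> 4649 -> 2324 -> 1162 -> 581 -> 290 -> 145 -> 72 -> 36 -> 18 -> 9 -> 4 -> 2 -> 1
Number of halvings = 22
Max comparisons = 22 + 1 = 23


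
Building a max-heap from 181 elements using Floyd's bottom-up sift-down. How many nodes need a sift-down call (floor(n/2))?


In a heap of 181 elements (0-indexed array):
  Last element index: 180
  Parent of last element: floor((180 - 1) / 2) = 89
  Internal nodes: indices 0 to 89
  Count = floor(181/2) = 90


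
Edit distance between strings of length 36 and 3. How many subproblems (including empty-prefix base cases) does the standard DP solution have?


The table includes base cases (empty prefixes).
Rows: (m+1) = 37
Columns: (n+1) = 4
Total = 37 * 4 = 148


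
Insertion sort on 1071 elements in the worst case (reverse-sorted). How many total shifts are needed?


In the worst case (reverse-sorted), each element shifts past all previous:
  Element 1: 1 shifts
  Element 2: 2 shifts
  Element 3: 3 shifts
  Element 4: 4 shifts
  Element 5: 5 shifts
  ...
  Element 1070: 1070 shifts
Total = 1 + 2 + ... + 1070
= 1071*(1071-1)/2 = 572985


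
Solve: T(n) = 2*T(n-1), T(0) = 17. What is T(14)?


Unrolling:
T(14) = 2*T(13) = 2^2*T(12) = ... = 2^14*T(0)
= 2^14 * 17
= 16384 * 17 = 278528


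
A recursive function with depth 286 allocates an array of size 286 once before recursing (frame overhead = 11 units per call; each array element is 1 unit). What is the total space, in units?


Array allocation: 286 units (allocated once)
Stack frames: 286 deep * 11 per frame = 3146 units
Total = 286 + 3146 = 3432


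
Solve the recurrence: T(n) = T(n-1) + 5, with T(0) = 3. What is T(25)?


Unrolling the recurrence:
T(25) = T(24) + 5
       = T(23) + 5 + 5
       = T(22) + 5*3
       ...
       = T(0) + 5*25
       = 3 + 125 = 128


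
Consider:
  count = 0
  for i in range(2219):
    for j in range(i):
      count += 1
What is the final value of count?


For each i, the inner loop runs i times:
  i=0: inner runs 0 times
  i=1: inner runs 1 time
  i=2: inner runs 2 times
  i=3: inner runs 3 times
  i=4: inner runs 4 times
  i=5: inner runs 5 times
  i=6: inner runs 6 times
  i=7: inner runs 7 times
  ...
Total = 0 + 1 + 2 + ... + 2218 = 2219*(2219-1)/2 = 2460871


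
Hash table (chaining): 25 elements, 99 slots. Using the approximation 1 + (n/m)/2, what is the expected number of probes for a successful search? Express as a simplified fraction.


Computing expected probes:
alpha = 25/99
= 1 + alpha/2
= 1 + 25/(2*99)
= (2*99 + 25) / (2*99)
= 223/198


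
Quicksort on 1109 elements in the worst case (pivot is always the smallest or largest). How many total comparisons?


In the worst case, each partition step picks the worst pivot:
  Partition 1: 1108 comparisons (n-1 elements to compare)
  Partition 2: 1107 comparisons
  Partition 3: 1106 comparisons
  Partition 4: 1105 comparisons
  Partition 5: 1104 comparisons
  ...
  Last partition: 0 comparisons
Total = (n-1) + (n-2) + ... + 1 + 0 = n*(n-1)/2
= 1109*1108/2 = 614386


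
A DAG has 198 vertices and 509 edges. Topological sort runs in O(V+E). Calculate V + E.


V = 198 (vertex processing)
E = 509 (edge processing)
V + E = 198 + 509 = 707


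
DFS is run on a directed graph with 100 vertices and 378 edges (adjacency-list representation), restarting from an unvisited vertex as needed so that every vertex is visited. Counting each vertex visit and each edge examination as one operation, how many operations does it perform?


A full DFS traversal processes each vertex exactly once (push/pop on stack).
Each directed edge is examined once.
V = 100, E = 378
V + E = 478


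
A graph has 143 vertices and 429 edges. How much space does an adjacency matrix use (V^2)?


Adjacency matrix: V x V grid of entries
Space = V^2 = 143^2 = 143 * 143 = 20449


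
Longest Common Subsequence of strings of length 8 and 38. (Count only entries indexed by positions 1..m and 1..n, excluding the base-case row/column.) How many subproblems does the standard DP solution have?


DP table indexed by positions in both strings.
First string: 8 positions
Second string: 38 positions
Total = 8 * 38 = 304
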